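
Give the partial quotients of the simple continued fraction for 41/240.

Run the Euclidean algorithm on 41 and 240; the successive quotients are the partial quotients a_0, a_1, ... (each step inverts the fractional part left over by the previous one):
  41 = 0*240 + 41, so a_0 = 0.
  240 = 5*41 + 35, so a_1 = 5.
  41 = 1*35 + 6, so a_2 = 1.
  35 = 5*6 + 5, so a_3 = 5.
  6 = 1*5 + 1, so a_4 = 1.
  5 = 5*1 + 0, so a_5 = 5.
The remainder reaches 0 after 6 divisions, so the expansion has 6 partial quotients, read off in order.

[0; 5, 1, 5, 1, 5]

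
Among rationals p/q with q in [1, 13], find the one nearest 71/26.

Expand x = 71/26 as a continued fraction with the Euclidean algorithm:
  71 = 2*26 + 19, so a_0 = 2.
  26 = 1*19 + 7, so a_1 = 1.
  19 = 2*7 + 5, so a_2 = 2.
  7 = 1*5 + 2, so a_3 = 1.
  5 = 2*2 + 1, so a_4 = 2.
  2 = 2*1 + 0, so a_5 = 2.
so x = [2; 1, 2, 1, 2, 2].
Convergents (p_i = a_i*p_{i-1} + p_{i-2}, q_i = a_i*q_{i-1} + q_{i-2} with p_{-2}=0, p_{-1}=1, q_{-2}=1, q_{-1}=0), until the denominator exceeds 13:
  i=0: a_0=2, p_0 = 2*1 + 0 = 2, q_0 = 2*0 + 1 = 1.
  i=1: a_1=1, p_1 = 1*2 + 1 = 3, q_1 = 1*1 + 0 = 1.
  i=2: a_2=2, p_2 = 2*3 + 2 = 8, q_2 = 2*1 + 1 = 3.
  i=3: a_3=1, p_3 = 1*8 + 3 = 11, q_3 = 1*3 + 1 = 4.
  i=4: a_4=2, p_4 = 2*11 + 8 = 30, q_4 = 2*4 + 3 = 11.
  i=5: a_5=2, p_5 = 2*30 + 11 = 71, q_5 = 2*11 + 4 = 26.
q_5 = 26 > 13, so the last convergent with denominator <= 13 is p_4/q_4 = 30/11.
The closest fraction with denominator <= 13 is either p_4/q_4 or the intermediate fraction (k*p_4 + p_3)/(k*q_4 + q_3) with the largest k >= 1 whose denominator stays <= 13; these approach x as k grows, and every other convergent or intermediate fraction in range is farther away.
Largest k: floor((13 - q_3)/q_4) = floor((13 - 4)/11) = 0.
Since k = 0, no intermediate fraction beyond p_4/q_4 has denominator <= 13, so the convergent 30/11 is the closest (its error is |71*11 - 30*26|/(26*11) = 1/286).

30/11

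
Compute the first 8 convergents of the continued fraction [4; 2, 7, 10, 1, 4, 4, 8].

Using the convergent recurrence p_i = a_i*p_{i-1} + p_{i-2}, q_i = a_i*q_{i-1} + q_{i-2} with p_{-2}=0, p_{-1}=1, q_{-2}=1, q_{-1}=0:
  i=0: a_0=4, p_0 = 4*1 + 0 = 4, q_0 = 4*0 + 1 = 1.
  i=1: a_1=2, p_1 = 2*4 + 1 = 9, q_1 = 2*1 + 0 = 2.
  i=2: a_2=7, p_2 = 7*9 + 4 = 67, q_2 = 7*2 + 1 = 15.
  i=3: a_3=10, p_3 = 10*67 + 9 = 679, q_3 = 10*15 + 2 = 152.
  i=4: a_4=1, p_4 = 1*679 + 67 = 746, q_4 = 1*152 + 15 = 167.
  i=5: a_5=4, p_5 = 4*746 + 679 = 3663, q_5 = 4*167 + 152 = 820.
  i=6: a_6=4, p_6 = 4*3663 + 746 = 15398, q_6 = 4*820 + 167 = 3447.
  i=7: a_7=8, p_7 = 8*15398 + 3663 = 126847, q_7 = 8*3447 + 820 = 28396.

4/1, 9/2, 67/15, 679/152, 746/167, 3663/820, 15398/3447, 126847/28396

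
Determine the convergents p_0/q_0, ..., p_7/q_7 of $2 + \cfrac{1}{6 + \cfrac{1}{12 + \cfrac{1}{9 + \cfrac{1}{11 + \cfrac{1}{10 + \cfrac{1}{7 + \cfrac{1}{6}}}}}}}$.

Using the convergent recurrence p_i = a_i*p_{i-1} + p_{i-2}, q_i = a_i*q_{i-1} + q_{i-2} with p_{-2}=0, p_{-1}=1, q_{-2}=1, q_{-1}=0:
  i=0: a_0=2, p_0 = 2*1 + 0 = 2, q_0 = 2*0 + 1 = 1.
  i=1: a_1=6, p_1 = 6*2 + 1 = 13, q_1 = 6*1 + 0 = 6.
  i=2: a_2=12, p_2 = 12*13 + 2 = 158, q_2 = 12*6 + 1 = 73.
  i=3: a_3=9, p_3 = 9*158 + 13 = 1435, q_3 = 9*73 + 6 = 663.
  i=4: a_4=11, p_4 = 11*1435 + 158 = 15943, q_4 = 11*663 + 73 = 7366.
  i=5: a_5=10, p_5 = 10*15943 + 1435 = 160865, q_5 = 10*7366 + 663 = 74323.
  i=6: a_6=7, p_6 = 7*160865 + 15943 = 1141998, q_6 = 7*74323 + 7366 = 527627.
  i=7: a_7=6, p_7 = 6*1141998 + 160865 = 7012853, q_7 = 6*527627 + 74323 = 3240085.

2/1, 13/6, 158/73, 1435/663, 15943/7366, 160865/74323, 1141998/527627, 7012853/3240085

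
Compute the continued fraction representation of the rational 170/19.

[8; 1, 18]

Run the Euclidean algorithm on 170 and 19; the successive quotients are the partial quotients a_0, a_1, ... (each step inverts the fractional part left over by the previous one):
  170 = 8*19 + 18, so a_0 = 8.
  19 = 1*18 + 1, so a_1 = 1.
  18 = 18*1 + 0, so a_2 = 18.
The remainder reaches 0 after 3 divisions, so the expansion has 3 partial quotients, read off in order.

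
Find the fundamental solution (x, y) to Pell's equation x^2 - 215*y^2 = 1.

First expand sqrt(215) as a continued fraction. With x_i = (sqrt(215) + m_i)/d_i and (m_0, d_0) = (0, 1): a_0 = floor(sqrt(215)) = 14, since 14^2 = 196 <= 215 < 225 = 15^2.
Iterate m_{i+1} = d_i*a_i - m_i, d_{i+1} = (215 - m_{i+1}^2)/d_i, a_{i+1} = floor((a_0 + m_{i+1})/d_{i+1}):
  m_1 = 1*14 - 0 = 14, d_1 = (215 - 14^2)/1 = 19/1 = 19, a_1 = floor((14 + 14)/19) = 1.
  m_2 = 19*1 - 14 = 5, d_2 = (215 - 5^2)/19 = 190/19 = 10, a_2 = floor((14 + 5)/10) = 1.
  m_3 = 10*1 - 5 = 5, d_3 = (215 - 5^2)/10 = 190/10 = 19, a_3 = floor((14 + 5)/19) = 1.
  m_4 = 19*1 - 5 = 14, d_4 = (215 - 14^2)/19 = 19/19 = 1, a_4 = floor((14 + 14)/1) = 28.
  m_5 = 1*28 - 14 = 14, d_5 = (215 - 14^2)/1 = 19/1 = 19: (m_5, d_5) = (m_1, d_1) = (14, 19), so from here the quotients repeat a_1, ..., a_4; the period length is 4.
So sqrt(215) = [14; (1, 1, 1, 28)] with period length k = 4.
k is even, so the fundamental solution of x^2 - 215y^2 = 1 is (p_{k-1}, q_{k-1}) = (p_3, q_3); compute convergents through index 3.
Convergents (p_i = a_i*p_{i-1} + p_{i-2}, q_i = a_i*q_{i-1} + q_{i-2} with p_{-2}=0, p_{-1}=1, q_{-2}=1, q_{-1}=0):
  i=0: a_0=14, p_0 = 14*1 + 0 = 14, q_0 = 14*0 + 1 = 1.
  i=1: a_1=1, p_1 = 1*14 + 1 = 15, q_1 = 1*1 + 0 = 1.
  i=2: a_2=1, p_2 = 1*15 + 14 = 29, q_2 = 1*1 + 1 = 2.
  i=3: a_3=1, p_3 = 1*29 + 15 = 44, q_3 = 1*2 + 1 = 3.
Check: 44^2 - 215*3^2 = 1936 - 1935 = 1, so (x, y) = (44, 3) solves the equation, and by the theorem it is the least positive solution.

(x, y) = (44, 3)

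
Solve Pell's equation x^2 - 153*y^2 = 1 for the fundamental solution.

First expand sqrt(153) as a continued fraction. With x_i = (sqrt(153) + m_i)/d_i and (m_0, d_0) = (0, 1): a_0 = floor(sqrt(153)) = 12, since 12^2 = 144 <= 153 < 169 = 13^2.
Iterate m_{i+1} = d_i*a_i - m_i, d_{i+1} = (153 - m_{i+1}^2)/d_i, a_{i+1} = floor((a_0 + m_{i+1})/d_{i+1}):
  m_1 = 1*12 - 0 = 12, d_1 = (153 - 12^2)/1 = 9/1 = 9, a_1 = floor((12 + 12)/9) = 2.
  m_2 = 9*2 - 12 = 6, d_2 = (153 - 6^2)/9 = 117/9 = 13, a_2 = floor((12 + 6)/13) = 1.
  m_3 = 13*1 - 6 = 7, d_3 = (153 - 7^2)/13 = 104/13 = 8, a_3 = floor((12 + 7)/8) = 2.
  m_4 = 8*2 - 7 = 9, d_4 = (153 - 9^2)/8 = 72/8 = 9, a_4 = floor((12 + 9)/9) = 2.
  m_5 = 9*2 - 9 = 9, d_5 = (153 - 9^2)/9 = 72/9 = 8, a_5 = floor((12 + 9)/8) = 2.
  m_6 = 8*2 - 9 = 7, d_6 = (153 - 7^2)/8 = 104/8 = 13, a_6 = floor((12 + 7)/13) = 1.
  m_7 = 13*1 - 7 = 6, d_7 = (153 - 6^2)/13 = 117/13 = 9, a_7 = floor((12 + 6)/9) = 2.
  m_8 = 9*2 - 6 = 12, d_8 = (153 - 12^2)/9 = 9/9 = 1, a_8 = floor((12 + 12)/1) = 24.
  m_9 = 1*24 - 12 = 12, d_9 = (153 - 12^2)/1 = 9/1 = 9: (m_9, d_9) = (m_1, d_1) = (12, 9), so from here the quotients repeat a_1, ..., a_8; the period length is 8.
So sqrt(153) = [12; (2, 1, 2, 2, 2, 1, 2, 24)] with period length k = 8.
k is even, so the fundamental solution of x^2 - 153y^2 = 1 is (p_{k-1}, q_{k-1}) = (p_7, q_7); compute convergents through index 7.
Convergents (p_i = a_i*p_{i-1} + p_{i-2}, q_i = a_i*q_{i-1} + q_{i-2} with p_{-2}=0, p_{-1}=1, q_{-2}=1, q_{-1}=0):
  i=0: a_0=12, p_0 = 12*1 + 0 = 12, q_0 = 12*0 + 1 = 1.
  i=1: a_1=2, p_1 = 2*12 + 1 = 25, q_1 = 2*1 + 0 = 2.
  i=2: a_2=1, p_2 = 1*25 + 12 = 37, q_2 = 1*2 + 1 = 3.
  i=3: a_3=2, p_3 = 2*37 + 25 = 99, q_3 = 2*3 + 2 = 8.
  i=4: a_4=2, p_4 = 2*99 + 37 = 235, q_4 = 2*8 + 3 = 19.
  i=5: a_5=2, p_5 = 2*235 + 99 = 569, q_5 = 2*19 + 8 = 46.
  i=6: a_6=1, p_6 = 1*569 + 235 = 804, q_6 = 1*46 + 19 = 65.
  i=7: a_7=2, p_7 = 2*804 + 569 = 2177, q_7 = 2*65 + 46 = 176.
Check: 2177^2 - 153*176^2 = 4739329 - 4739328 = 1, so (x, y) = (2177, 176) solves the equation, and by the theorem it is the least positive solution.

(x, y) = (2177, 176)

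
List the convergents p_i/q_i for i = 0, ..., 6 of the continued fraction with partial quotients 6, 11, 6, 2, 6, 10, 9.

6/1, 67/11, 408/67, 883/145, 5706/937, 57943/9515, 527193/86572

Using the convergent recurrence p_i = a_i*p_{i-1} + p_{i-2}, q_i = a_i*q_{i-1} + q_{i-2} with p_{-2}=0, p_{-1}=1, q_{-2}=1, q_{-1}=0:
  i=0: a_0=6, p_0 = 6*1 + 0 = 6, q_0 = 6*0 + 1 = 1.
  i=1: a_1=11, p_1 = 11*6 + 1 = 67, q_1 = 11*1 + 0 = 11.
  i=2: a_2=6, p_2 = 6*67 + 6 = 408, q_2 = 6*11 + 1 = 67.
  i=3: a_3=2, p_3 = 2*408 + 67 = 883, q_3 = 2*67 + 11 = 145.
  i=4: a_4=6, p_4 = 6*883 + 408 = 5706, q_4 = 6*145 + 67 = 937.
  i=5: a_5=10, p_5 = 10*5706 + 883 = 57943, q_5 = 10*937 + 145 = 9515.
  i=6: a_6=9, p_6 = 9*57943 + 5706 = 527193, q_6 = 9*9515 + 937 = 86572.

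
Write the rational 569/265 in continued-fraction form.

[2; 6, 1, 3, 1, 7]

Run the Euclidean algorithm on 569 and 265; the successive quotients are the partial quotients a_0, a_1, ... (each step inverts the fractional part left over by the previous one):
  569 = 2*265 + 39, so a_0 = 2.
  265 = 6*39 + 31, so a_1 = 6.
  39 = 1*31 + 8, so a_2 = 1.
  31 = 3*8 + 7, so a_3 = 3.
  8 = 1*7 + 1, so a_4 = 1.
  7 = 7*1 + 0, so a_5 = 7.
The remainder reaches 0 after 6 divisions, so the expansion has 6 partial quotients, read off in order.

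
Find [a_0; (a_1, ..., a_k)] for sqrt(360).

Write x_i = (sqrt(360) + m_i)/d_i with (m_0, d_0) = (0, 1). a_0 = floor(sqrt(360)) = 18, since 18^2 = 324 <= 360 < 361 = 19^2.
Iterate m_{i+1} = d_i*a_i - m_i, d_{i+1} = (360 - m_{i+1}^2)/d_i, a_{i+1} = floor((a_0 + m_{i+1})/d_{i+1}):
  m_1 = 1*18 - 0 = 18, d_1 = (360 - 18^2)/1 = 36/1 = 36, a_1 = floor((18 + 18)/36) = 1.
  m_2 = 36*1 - 18 = 18, d_2 = (360 - 18^2)/36 = 36/36 = 1, a_2 = floor((18 + 18)/1) = 36.
  m_3 = 1*36 - 18 = 18, d_3 = (360 - 18^2)/1 = 36/1 = 36: (m_3, d_3) = (m_1, d_1) = (18, 36), so from here the quotients repeat a_1, a_2; the period length is 2.
Hence the expansion of sqrt(360) is a_0 = 18 followed by the repeating block 1, 36 (period 2).

[18; (1, 36)]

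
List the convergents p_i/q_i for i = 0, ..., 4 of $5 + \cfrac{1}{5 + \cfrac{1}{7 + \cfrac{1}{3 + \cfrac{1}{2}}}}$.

Using the convergent recurrence p_i = a_i*p_{i-1} + p_{i-2}, q_i = a_i*q_{i-1} + q_{i-2} with p_{-2}=0, p_{-1}=1, q_{-2}=1, q_{-1}=0:
  i=0: a_0=5, p_0 = 5*1 + 0 = 5, q_0 = 5*0 + 1 = 1.
  i=1: a_1=5, p_1 = 5*5 + 1 = 26, q_1 = 5*1 + 0 = 5.
  i=2: a_2=7, p_2 = 7*26 + 5 = 187, q_2 = 7*5 + 1 = 36.
  i=3: a_3=3, p_3 = 3*187 + 26 = 587, q_3 = 3*36 + 5 = 113.
  i=4: a_4=2, p_4 = 2*587 + 187 = 1361, q_4 = 2*113 + 36 = 262.

5/1, 26/5, 187/36, 587/113, 1361/262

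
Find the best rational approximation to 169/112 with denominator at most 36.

Expand x = 169/112 as a continued fraction with the Euclidean algorithm:
  169 = 1*112 + 57, so a_0 = 1.
  112 = 1*57 + 55, so a_1 = 1.
  57 = 1*55 + 2, so a_2 = 1.
  55 = 27*2 + 1, so a_3 = 27.
  2 = 2*1 + 0, so a_4 = 2.
so x = [1; 1, 1, 27, 2].
Convergents (p_i = a_i*p_{i-1} + p_{i-2}, q_i = a_i*q_{i-1} + q_{i-2} with p_{-2}=0, p_{-1}=1, q_{-2}=1, q_{-1}=0), until the denominator exceeds 36:
  i=0: a_0=1, p_0 = 1*1 + 0 = 1, q_0 = 1*0 + 1 = 1.
  i=1: a_1=1, p_1 = 1*1 + 1 = 2, q_1 = 1*1 + 0 = 1.
  i=2: a_2=1, p_2 = 1*2 + 1 = 3, q_2 = 1*1 + 1 = 2.
  i=3: a_3=27, p_3 = 27*3 + 2 = 83, q_3 = 27*2 + 1 = 55.
q_3 = 55 > 36, so the last convergent with denominator <= 36 is p_2/q_2 = 3/2.
The closest fraction with denominator <= 36 is either p_2/q_2 or the intermediate fraction (k*p_2 + p_1)/(k*q_2 + q_1) with the largest k >= 1 whose denominator stays <= 36; these approach x as k grows, and every other convergent or intermediate fraction in range is farther away.
Largest k: floor((36 - q_1)/q_2) = floor((36 - 1)/2) = 17.
That gives (17*3 + 2)/(17*2 + 1) = 53/35.
Compare the errors: |x - 3/2| = |169*2 - 3*112|/(112*2) = 2/224, and |x - 53/35| = |169*35 - 53*112|/(112*35) = 21/3920.
Cross-multiplying, 21*224 = 4704 < 7840 = 2*3920, so 21/3920 is smaller: the intermediate fraction 53/35 is closer to x than 3/2.

53/35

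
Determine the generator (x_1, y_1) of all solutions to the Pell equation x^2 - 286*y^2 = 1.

(x, y) = (561835, 33222)

First expand sqrt(286) as a continued fraction. With x_i = (sqrt(286) + m_i)/d_i and (m_0, d_0) = (0, 1): a_0 = floor(sqrt(286)) = 16, since 16^2 = 256 <= 286 < 289 = 17^2.
Iterate m_{i+1} = d_i*a_i - m_i, d_{i+1} = (286 - m_{i+1}^2)/d_i, a_{i+1} = floor((a_0 + m_{i+1})/d_{i+1}):
  m_1 = 1*16 - 0 = 16, d_1 = (286 - 16^2)/1 = 30/1 = 30, a_1 = floor((16 + 16)/30) = 1.
  m_2 = 30*1 - 16 = 14, d_2 = (286 - 14^2)/30 = 90/30 = 3, a_2 = floor((16 + 14)/3) = 10.
  m_3 = 3*10 - 14 = 16, d_3 = (286 - 16^2)/3 = 30/3 = 10, a_3 = floor((16 + 16)/10) = 3.
  m_4 = 10*3 - 16 = 14, d_4 = (286 - 14^2)/10 = 90/10 = 9, a_4 = floor((16 + 14)/9) = 3.
  m_5 = 9*3 - 14 = 13, d_5 = (286 - 13^2)/9 = 117/9 = 13, a_5 = floor((16 + 13)/13) = 2.
  m_6 = 13*2 - 13 = 13, d_6 = (286 - 13^2)/13 = 117/13 = 9, a_6 = floor((16 + 13)/9) = 3.
  m_7 = 9*3 - 13 = 14, d_7 = (286 - 14^2)/9 = 90/9 = 10, a_7 = floor((16 + 14)/10) = 3.
  m_8 = 10*3 - 14 = 16, d_8 = (286 - 16^2)/10 = 30/10 = 3, a_8 = floor((16 + 16)/3) = 10.
  m_9 = 3*10 - 16 = 14, d_9 = (286 - 14^2)/3 = 90/3 = 30, a_9 = floor((16 + 14)/30) = 1.
  m_10 = 30*1 - 14 = 16, d_10 = (286 - 16^2)/30 = 30/30 = 1, a_10 = floor((16 + 16)/1) = 32.
  m_11 = 1*32 - 16 = 16, d_11 = (286 - 16^2)/1 = 30/1 = 30: (m_11, d_11) = (m_1, d_1) = (16, 30), so from here the quotients repeat a_1, ..., a_10; the period length is 10.
So sqrt(286) = [16; (1, 10, 3, 3, 2, 3, 3, 10, 1, 32)] with period length k = 10.
k is even, so the fundamental solution of x^2 - 286y^2 = 1 is (p_{k-1}, q_{k-1}) = (p_9, q_9); compute convergents through index 9.
Convergents (p_i = a_i*p_{i-1} + p_{i-2}, q_i = a_i*q_{i-1} + q_{i-2} with p_{-2}=0, p_{-1}=1, q_{-2}=1, q_{-1}=0):
  i=0: a_0=16, p_0 = 16*1 + 0 = 16, q_0 = 16*0 + 1 = 1.
  i=1: a_1=1, p_1 = 1*16 + 1 = 17, q_1 = 1*1 + 0 = 1.
  i=2: a_2=10, p_2 = 10*17 + 16 = 186, q_2 = 10*1 + 1 = 11.
  i=3: a_3=3, p_3 = 3*186 + 17 = 575, q_3 = 3*11 + 1 = 34.
  i=4: a_4=3, p_4 = 3*575 + 186 = 1911, q_4 = 3*34 + 11 = 113.
  i=5: a_5=2, p_5 = 2*1911 + 575 = 4397, q_5 = 2*113 + 34 = 260.
  i=6: a_6=3, p_6 = 3*4397 + 1911 = 15102, q_6 = 3*260 + 113 = 893.
  i=7: a_7=3, p_7 = 3*15102 + 4397 = 49703, q_7 = 3*893 + 260 = 2939.
  i=8: a_8=10, p_8 = 10*49703 + 15102 = 512132, q_8 = 10*2939 + 893 = 30283.
  i=9: a_9=1, p_9 = 1*512132 + 49703 = 561835, q_9 = 1*30283 + 2939 = 33222.
Check: 561835^2 - 286*33222^2 = 315658567225 - 315658567224 = 1, so (x, y) = (561835, 33222) solves the equation, and by the theorem it is the least positive solution.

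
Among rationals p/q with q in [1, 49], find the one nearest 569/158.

18/5

Expand x = 569/158 as a continued fraction with the Euclidean algorithm:
  569 = 3*158 + 95, so a_0 = 3.
  158 = 1*95 + 63, so a_1 = 1.
  95 = 1*63 + 32, so a_2 = 1.
  63 = 1*32 + 31, so a_3 = 1.
  32 = 1*31 + 1, so a_4 = 1.
  31 = 31*1 + 0, so a_5 = 31.
so x = [3; 1, 1, 1, 1, 31].
Convergents (p_i = a_i*p_{i-1} + p_{i-2}, q_i = a_i*q_{i-1} + q_{i-2} with p_{-2}=0, p_{-1}=1, q_{-2}=1, q_{-1}=0), until the denominator exceeds 49:
  i=0: a_0=3, p_0 = 3*1 + 0 = 3, q_0 = 3*0 + 1 = 1.
  i=1: a_1=1, p_1 = 1*3 + 1 = 4, q_1 = 1*1 + 0 = 1.
  i=2: a_2=1, p_2 = 1*4 + 3 = 7, q_2 = 1*1 + 1 = 2.
  i=3: a_3=1, p_3 = 1*7 + 4 = 11, q_3 = 1*2 + 1 = 3.
  i=4: a_4=1, p_4 = 1*11 + 7 = 18, q_4 = 1*3 + 2 = 5.
  i=5: a_5=31, p_5 = 31*18 + 11 = 569, q_5 = 31*5 + 3 = 158.
q_5 = 158 > 49, so the last convergent with denominator <= 49 is p_4/q_4 = 18/5.
The closest fraction with denominator <= 49 is either p_4/q_4 or the intermediate fraction (k*p_4 + p_3)/(k*q_4 + q_3) with the largest k >= 1 whose denominator stays <= 49; these approach x as k grows, and every other convergent or intermediate fraction in range is farther away.
Largest k: floor((49 - q_3)/q_4) = floor((49 - 3)/5) = 9.
That gives (9*18 + 11)/(9*5 + 3) = 173/48.
Compare the errors: |x - 18/5| = |569*5 - 18*158|/(158*5) = 1/790, and |x - 173/48| = |569*48 - 173*158|/(158*48) = 22/7584.
Cross-multiplying, 1*7584 = 7584 < 17380 = 22*790, so 1/790 is smaller: the convergent 18/5 is closer to x than 173/48.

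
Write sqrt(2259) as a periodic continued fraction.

[47; (1, 1, 8, 7, 5, 7, 8, 1, 1, 94)]

Write x_i = (sqrt(2259) + m_i)/d_i with (m_0, d_0) = (0, 1). a_0 = floor(sqrt(2259)) = 47, since 47^2 = 2209 <= 2259 < 2304 = 48^2.
Iterate m_{i+1} = d_i*a_i - m_i, d_{i+1} = (2259 - m_{i+1}^2)/d_i, a_{i+1} = floor((a_0 + m_{i+1})/d_{i+1}):
  m_1 = 1*47 - 0 = 47, d_1 = (2259 - 47^2)/1 = 50/1 = 50, a_1 = floor((47 + 47)/50) = 1.
  m_2 = 50*1 - 47 = 3, d_2 = (2259 - 3^2)/50 = 2250/50 = 45, a_2 = floor((47 + 3)/45) = 1.
  m_3 = 45*1 - 3 = 42, d_3 = (2259 - 42^2)/45 = 495/45 = 11, a_3 = floor((47 + 42)/11) = 8.
  m_4 = 11*8 - 42 = 46, d_4 = (2259 - 46^2)/11 = 143/11 = 13, a_4 = floor((47 + 46)/13) = 7.
  m_5 = 13*7 - 46 = 45, d_5 = (2259 - 45^2)/13 = 234/13 = 18, a_5 = floor((47 + 45)/18) = 5.
  m_6 = 18*5 - 45 = 45, d_6 = (2259 - 45^2)/18 = 234/18 = 13, a_6 = floor((47 + 45)/13) = 7.
  m_7 = 13*7 - 45 = 46, d_7 = (2259 - 46^2)/13 = 143/13 = 11, a_7 = floor((47 + 46)/11) = 8.
  m_8 = 11*8 - 46 = 42, d_8 = (2259 - 42^2)/11 = 495/11 = 45, a_8 = floor((47 + 42)/45) = 1.
  m_9 = 45*1 - 42 = 3, d_9 = (2259 - 3^2)/45 = 2250/45 = 50, a_9 = floor((47 + 3)/50) = 1.
  m_10 = 50*1 - 3 = 47, d_10 = (2259 - 47^2)/50 = 50/50 = 1, a_10 = floor((47 + 47)/1) = 94.
  m_11 = 1*94 - 47 = 47, d_11 = (2259 - 47^2)/1 = 50/1 = 50: (m_11, d_11) = (m_1, d_1) = (47, 50), so from here the quotients repeat a_1, ..., a_10; the period length is 10.
Hence the expansion of sqrt(2259) is a_0 = 47 followed by the repeating block 1, 1, 8, 7, 5, 7, 8, 1, 1, 94 (period 10).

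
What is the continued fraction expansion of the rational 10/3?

Run the Euclidean algorithm on 10 and 3; the successive quotients are the partial quotients a_0, a_1, ... (each step inverts the fractional part left over by the previous one):
  10 = 3*3 + 1, so a_0 = 3.
  3 = 3*1 + 0, so a_1 = 3.
The remainder reaches 0 after 2 divisions, so the expansion has 2 partial quotients, read off in order.

[3; 3]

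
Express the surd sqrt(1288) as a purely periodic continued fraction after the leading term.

[35; (1, 7, 1, 70)]

Write x_i = (sqrt(1288) + m_i)/d_i with (m_0, d_0) = (0, 1). a_0 = floor(sqrt(1288)) = 35, since 35^2 = 1225 <= 1288 < 1296 = 36^2.
Iterate m_{i+1} = d_i*a_i - m_i, d_{i+1} = (1288 - m_{i+1}^2)/d_i, a_{i+1} = floor((a_0 + m_{i+1})/d_{i+1}):
  m_1 = 1*35 - 0 = 35, d_1 = (1288 - 35^2)/1 = 63/1 = 63, a_1 = floor((35 + 35)/63) = 1.
  m_2 = 63*1 - 35 = 28, d_2 = (1288 - 28^2)/63 = 504/63 = 8, a_2 = floor((35 + 28)/8) = 7.
  m_3 = 8*7 - 28 = 28, d_3 = (1288 - 28^2)/8 = 504/8 = 63, a_3 = floor((35 + 28)/63) = 1.
  m_4 = 63*1 - 28 = 35, d_4 = (1288 - 35^2)/63 = 63/63 = 1, a_4 = floor((35 + 35)/1) = 70.
  m_5 = 1*70 - 35 = 35, d_5 = (1288 - 35^2)/1 = 63/1 = 63: (m_5, d_5) = (m_1, d_1) = (35, 63), so from here the quotients repeat a_1, ..., a_4; the period length is 4.
Hence the expansion of sqrt(1288) is a_0 = 35 followed by the repeating block 1, 7, 1, 70 (period 4).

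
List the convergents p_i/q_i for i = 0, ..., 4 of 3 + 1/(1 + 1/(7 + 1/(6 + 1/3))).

Using the convergent recurrence p_i = a_i*p_{i-1} + p_{i-2}, q_i = a_i*q_{i-1} + q_{i-2} with p_{-2}=0, p_{-1}=1, q_{-2}=1, q_{-1}=0:
  i=0: a_0=3, p_0 = 3*1 + 0 = 3, q_0 = 3*0 + 1 = 1.
  i=1: a_1=1, p_1 = 1*3 + 1 = 4, q_1 = 1*1 + 0 = 1.
  i=2: a_2=7, p_2 = 7*4 + 3 = 31, q_2 = 7*1 + 1 = 8.
  i=3: a_3=6, p_3 = 6*31 + 4 = 190, q_3 = 6*8 + 1 = 49.
  i=4: a_4=3, p_4 = 3*190 + 31 = 601, q_4 = 3*49 + 8 = 155.

3/1, 4/1, 31/8, 190/49, 601/155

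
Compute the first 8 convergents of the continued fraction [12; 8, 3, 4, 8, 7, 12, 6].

Using the convergent recurrence p_i = a_i*p_{i-1} + p_{i-2}, q_i = a_i*q_{i-1} + q_{i-2} with p_{-2}=0, p_{-1}=1, q_{-2}=1, q_{-1}=0:
  i=0: a_0=12, p_0 = 12*1 + 0 = 12, q_0 = 12*0 + 1 = 1.
  i=1: a_1=8, p_1 = 8*12 + 1 = 97, q_1 = 8*1 + 0 = 8.
  i=2: a_2=3, p_2 = 3*97 + 12 = 303, q_2 = 3*8 + 1 = 25.
  i=3: a_3=4, p_3 = 4*303 + 97 = 1309, q_3 = 4*25 + 8 = 108.
  i=4: a_4=8, p_4 = 8*1309 + 303 = 10775, q_4 = 8*108 + 25 = 889.
  i=5: a_5=7, p_5 = 7*10775 + 1309 = 76734, q_5 = 7*889 + 108 = 6331.
  i=6: a_6=12, p_6 = 12*76734 + 10775 = 931583, q_6 = 12*6331 + 889 = 76861.
  i=7: a_7=6, p_7 = 6*931583 + 76734 = 5666232, q_7 = 6*76861 + 6331 = 467497.

12/1, 97/8, 303/25, 1309/108, 10775/889, 76734/6331, 931583/76861, 5666232/467497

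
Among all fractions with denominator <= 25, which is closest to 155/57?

68/25

Expand x = 155/57 as a continued fraction with the Euclidean algorithm:
  155 = 2*57 + 41, so a_0 = 2.
  57 = 1*41 + 16, so a_1 = 1.
  41 = 2*16 + 9, so a_2 = 2.
  16 = 1*9 + 7, so a_3 = 1.
  9 = 1*7 + 2, so a_4 = 1.
  7 = 3*2 + 1, so a_5 = 3.
  2 = 2*1 + 0, so a_6 = 2.
so x = [2; 1, 2, 1, 1, 3, 2].
Convergents (p_i = a_i*p_{i-1} + p_{i-2}, q_i = a_i*q_{i-1} + q_{i-2} with p_{-2}=0, p_{-1}=1, q_{-2}=1, q_{-1}=0), until the denominator exceeds 25:
  i=0: a_0=2, p_0 = 2*1 + 0 = 2, q_0 = 2*0 + 1 = 1.
  i=1: a_1=1, p_1 = 1*2 + 1 = 3, q_1 = 1*1 + 0 = 1.
  i=2: a_2=2, p_2 = 2*3 + 2 = 8, q_2 = 2*1 + 1 = 3.
  i=3: a_3=1, p_3 = 1*8 + 3 = 11, q_3 = 1*3 + 1 = 4.
  i=4: a_4=1, p_4 = 1*11 + 8 = 19, q_4 = 1*4 + 3 = 7.
  i=5: a_5=3, p_5 = 3*19 + 11 = 68, q_5 = 3*7 + 4 = 25.
  i=6: a_6=2, p_6 = 2*68 + 19 = 155, q_6 = 2*25 + 7 = 57.
q_6 = 57 > 25, so the last convergent with denominator <= 25 is p_5/q_5 = 68/25.
The closest fraction with denominator <= 25 is either p_5/q_5 or the intermediate fraction (k*p_5 + p_4)/(k*q_5 + q_4) with the largest k >= 1 whose denominator stays <= 25; these approach x as k grows, and every other convergent or intermediate fraction in range is farther away.
Largest k: floor((25 - q_4)/q_5) = floor((25 - 7)/25) = 0.
Since k = 0, no intermediate fraction beyond p_5/q_5 has denominator <= 25, so the convergent 68/25 is the closest (its error is |155*25 - 68*57|/(57*25) = 1/1425).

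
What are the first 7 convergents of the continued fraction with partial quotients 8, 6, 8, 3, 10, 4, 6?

8/1, 49/6, 400/49, 1249/153, 12890/1579, 52809/6469, 329744/40393

Using the convergent recurrence p_i = a_i*p_{i-1} + p_{i-2}, q_i = a_i*q_{i-1} + q_{i-2} with p_{-2}=0, p_{-1}=1, q_{-2}=1, q_{-1}=0:
  i=0: a_0=8, p_0 = 8*1 + 0 = 8, q_0 = 8*0 + 1 = 1.
  i=1: a_1=6, p_1 = 6*8 + 1 = 49, q_1 = 6*1 + 0 = 6.
  i=2: a_2=8, p_2 = 8*49 + 8 = 400, q_2 = 8*6 + 1 = 49.
  i=3: a_3=3, p_3 = 3*400 + 49 = 1249, q_3 = 3*49 + 6 = 153.
  i=4: a_4=10, p_4 = 10*1249 + 400 = 12890, q_4 = 10*153 + 49 = 1579.
  i=5: a_5=4, p_5 = 4*12890 + 1249 = 52809, q_5 = 4*1579 + 153 = 6469.
  i=6: a_6=6, p_6 = 6*52809 + 12890 = 329744, q_6 = 6*6469 + 1579 = 40393.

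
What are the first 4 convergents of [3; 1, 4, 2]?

Using the convergent recurrence p_i = a_i*p_{i-1} + p_{i-2}, q_i = a_i*q_{i-1} + q_{i-2} with p_{-2}=0, p_{-1}=1, q_{-2}=1, q_{-1}=0:
  i=0: a_0=3, p_0 = 3*1 + 0 = 3, q_0 = 3*0 + 1 = 1.
  i=1: a_1=1, p_1 = 1*3 + 1 = 4, q_1 = 1*1 + 0 = 1.
  i=2: a_2=4, p_2 = 4*4 + 3 = 19, q_2 = 4*1 + 1 = 5.
  i=3: a_3=2, p_3 = 2*19 + 4 = 42, q_3 = 2*5 + 1 = 11.

3/1, 4/1, 19/5, 42/11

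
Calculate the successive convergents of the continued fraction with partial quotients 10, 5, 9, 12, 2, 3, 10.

10/1, 51/5, 469/46, 5679/557, 11827/1160, 41160/4037, 423427/41530

Using the convergent recurrence p_i = a_i*p_{i-1} + p_{i-2}, q_i = a_i*q_{i-1} + q_{i-2} with p_{-2}=0, p_{-1}=1, q_{-2}=1, q_{-1}=0:
  i=0: a_0=10, p_0 = 10*1 + 0 = 10, q_0 = 10*0 + 1 = 1.
  i=1: a_1=5, p_1 = 5*10 + 1 = 51, q_1 = 5*1 + 0 = 5.
  i=2: a_2=9, p_2 = 9*51 + 10 = 469, q_2 = 9*5 + 1 = 46.
  i=3: a_3=12, p_3 = 12*469 + 51 = 5679, q_3 = 12*46 + 5 = 557.
  i=4: a_4=2, p_4 = 2*5679 + 469 = 11827, q_4 = 2*557 + 46 = 1160.
  i=5: a_5=3, p_5 = 3*11827 + 5679 = 41160, q_5 = 3*1160 + 557 = 4037.
  i=6: a_6=10, p_6 = 10*41160 + 11827 = 423427, q_6 = 10*4037 + 1160 = 41530.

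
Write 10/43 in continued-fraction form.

Run the Euclidean algorithm on 10 and 43; the successive quotients are the partial quotients a_0, a_1, ... (each step inverts the fractional part left over by the previous one):
  10 = 0*43 + 10, so a_0 = 0.
  43 = 4*10 + 3, so a_1 = 4.
  10 = 3*3 + 1, so a_2 = 3.
  3 = 3*1 + 0, so a_3 = 3.
The remainder reaches 0 after 4 divisions, so the expansion has 4 partial quotients, read off in order.

[0; 4, 3, 3]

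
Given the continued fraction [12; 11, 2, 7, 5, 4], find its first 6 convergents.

Using the convergent recurrence p_i = a_i*p_{i-1} + p_{i-2}, q_i = a_i*q_{i-1} + q_{i-2} with p_{-2}=0, p_{-1}=1, q_{-2}=1, q_{-1}=0:
  i=0: a_0=12, p_0 = 12*1 + 0 = 12, q_0 = 12*0 + 1 = 1.
  i=1: a_1=11, p_1 = 11*12 + 1 = 133, q_1 = 11*1 + 0 = 11.
  i=2: a_2=2, p_2 = 2*133 + 12 = 278, q_2 = 2*11 + 1 = 23.
  i=3: a_3=7, p_3 = 7*278 + 133 = 2079, q_3 = 7*23 + 11 = 172.
  i=4: a_4=5, p_4 = 5*2079 + 278 = 10673, q_4 = 5*172 + 23 = 883.
  i=5: a_5=4, p_5 = 4*10673 + 2079 = 44771, q_5 = 4*883 + 172 = 3704.

12/1, 133/11, 278/23, 2079/172, 10673/883, 44771/3704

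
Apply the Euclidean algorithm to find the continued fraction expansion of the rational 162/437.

Run the Euclidean algorithm on 162 and 437; the successive quotients are the partial quotients a_0, a_1, ... (each step inverts the fractional part left over by the previous one):
  162 = 0*437 + 162, so a_0 = 0.
  437 = 2*162 + 113, so a_1 = 2.
  162 = 1*113 + 49, so a_2 = 1.
  113 = 2*49 + 15, so a_3 = 2.
  49 = 3*15 + 4, so a_4 = 3.
  15 = 3*4 + 3, so a_5 = 3.
  4 = 1*3 + 1, so a_6 = 1.
  3 = 3*1 + 0, so a_7 = 3.
The remainder reaches 0 after 8 divisions, so the expansion has 8 partial quotients, read off in order.

[0; 2, 1, 2, 3, 3, 1, 3]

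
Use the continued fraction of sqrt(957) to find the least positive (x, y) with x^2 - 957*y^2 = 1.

(x, y) = (14849, 480)

First expand sqrt(957) as a continued fraction. With x_i = (sqrt(957) + m_i)/d_i and (m_0, d_0) = (0, 1): a_0 = floor(sqrt(957)) = 30, since 30^2 = 900 <= 957 < 961 = 31^2.
Iterate m_{i+1} = d_i*a_i - m_i, d_{i+1} = (957 - m_{i+1}^2)/d_i, a_{i+1} = floor((a_0 + m_{i+1})/d_{i+1}):
  m_1 = 1*30 - 0 = 30, d_1 = (957 - 30^2)/1 = 57/1 = 57, a_1 = floor((30 + 30)/57) = 1.
  m_2 = 57*1 - 30 = 27, d_2 = (957 - 27^2)/57 = 228/57 = 4, a_2 = floor((30 + 27)/4) = 14.
  m_3 = 4*14 - 27 = 29, d_3 = (957 - 29^2)/4 = 116/4 = 29, a_3 = floor((30 + 29)/29) = 2.
  m_4 = 29*2 - 29 = 29, d_4 = (957 - 29^2)/29 = 116/29 = 4, a_4 = floor((30 + 29)/4) = 14.
  m_5 = 4*14 - 29 = 27, d_5 = (957 - 27^2)/4 = 228/4 = 57, a_5 = floor((30 + 27)/57) = 1.
  m_6 = 57*1 - 27 = 30, d_6 = (957 - 30^2)/57 = 57/57 = 1, a_6 = floor((30 + 30)/1) = 60.
  m_7 = 1*60 - 30 = 30, d_7 = (957 - 30^2)/1 = 57/1 = 57: (m_7, d_7) = (m_1, d_1) = (30, 57), so from here the quotients repeat a_1, ..., a_6; the period length is 6.
So sqrt(957) = [30; (1, 14, 2, 14, 1, 60)] with period length k = 6.
k is even, so the fundamental solution of x^2 - 957y^2 = 1 is (p_{k-1}, q_{k-1}) = (p_5, q_5); compute convergents through index 5.
Convergents (p_i = a_i*p_{i-1} + p_{i-2}, q_i = a_i*q_{i-1} + q_{i-2} with p_{-2}=0, p_{-1}=1, q_{-2}=1, q_{-1}=0):
  i=0: a_0=30, p_0 = 30*1 + 0 = 30, q_0 = 30*0 + 1 = 1.
  i=1: a_1=1, p_1 = 1*30 + 1 = 31, q_1 = 1*1 + 0 = 1.
  i=2: a_2=14, p_2 = 14*31 + 30 = 464, q_2 = 14*1 + 1 = 15.
  i=3: a_3=2, p_3 = 2*464 + 31 = 959, q_3 = 2*15 + 1 = 31.
  i=4: a_4=14, p_4 = 14*959 + 464 = 13890, q_4 = 14*31 + 15 = 449.
  i=5: a_5=1, p_5 = 1*13890 + 959 = 14849, q_5 = 1*449 + 31 = 480.
Check: 14849^2 - 957*480^2 = 220492801 - 220492800 = 1, so (x, y) = (14849, 480) solves the equation, and by the theorem it is the least positive solution.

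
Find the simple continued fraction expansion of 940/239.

Run the Euclidean algorithm on 940 and 239; the successive quotients are the partial quotients a_0, a_1, ... (each step inverts the fractional part left over by the previous one):
  940 = 3*239 + 223, so a_0 = 3.
  239 = 1*223 + 16, so a_1 = 1.
  223 = 13*16 + 15, so a_2 = 13.
  16 = 1*15 + 1, so a_3 = 1.
  15 = 15*1 + 0, so a_4 = 15.
The remainder reaches 0 after 5 divisions, so the expansion has 5 partial quotients, read off in order.

[3; 1, 13, 1, 15]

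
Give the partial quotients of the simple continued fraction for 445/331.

[1; 2, 1, 9, 2, 1, 3]

Run the Euclidean algorithm on 445 and 331; the successive quotients are the partial quotients a_0, a_1, ... (each step inverts the fractional part left over by the previous one):
  445 = 1*331 + 114, so a_0 = 1.
  331 = 2*114 + 103, so a_1 = 2.
  114 = 1*103 + 11, so a_2 = 1.
  103 = 9*11 + 4, so a_3 = 9.
  11 = 2*4 + 3, so a_4 = 2.
  4 = 1*3 + 1, so a_5 = 1.
  3 = 3*1 + 0, so a_6 = 3.
The remainder reaches 0 after 7 divisions, so the expansion has 7 partial quotients, read off in order.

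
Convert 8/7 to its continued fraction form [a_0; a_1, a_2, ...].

[1; 7]

Run the Euclidean algorithm on 8 and 7; the successive quotients are the partial quotients a_0, a_1, ... (each step inverts the fractional part left over by the previous one):
  8 = 1*7 + 1, so a_0 = 1.
  7 = 7*1 + 0, so a_1 = 7.
The remainder reaches 0 after 2 divisions, so the expansion has 2 partial quotients, read off in order.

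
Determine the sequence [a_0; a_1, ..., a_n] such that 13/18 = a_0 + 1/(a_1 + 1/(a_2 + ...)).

[0; 1, 2, 1, 1, 2]

Run the Euclidean algorithm on 13 and 18; the successive quotients are the partial quotients a_0, a_1, ... (each step inverts the fractional part left over by the previous one):
  13 = 0*18 + 13, so a_0 = 0.
  18 = 1*13 + 5, so a_1 = 1.
  13 = 2*5 + 3, so a_2 = 2.
  5 = 1*3 + 2, so a_3 = 1.
  3 = 1*2 + 1, so a_4 = 1.
  2 = 2*1 + 0, so a_5 = 2.
The remainder reaches 0 after 6 divisions, so the expansion has 6 partial quotients, read off in order.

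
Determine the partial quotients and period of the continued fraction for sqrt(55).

Write x_i = (sqrt(55) + m_i)/d_i with (m_0, d_0) = (0, 1). a_0 = floor(sqrt(55)) = 7, since 7^2 = 49 <= 55 < 64 = 8^2.
Iterate m_{i+1} = d_i*a_i - m_i, d_{i+1} = (55 - m_{i+1}^2)/d_i, a_{i+1} = floor((a_0 + m_{i+1})/d_{i+1}):
  m_1 = 1*7 - 0 = 7, d_1 = (55 - 7^2)/1 = 6/1 = 6, a_1 = floor((7 + 7)/6) = 2.
  m_2 = 6*2 - 7 = 5, d_2 = (55 - 5^2)/6 = 30/6 = 5, a_2 = floor((7 + 5)/5) = 2.
  m_3 = 5*2 - 5 = 5, d_3 = (55 - 5^2)/5 = 30/5 = 6, a_3 = floor((7 + 5)/6) = 2.
  m_4 = 6*2 - 5 = 7, d_4 = (55 - 7^2)/6 = 6/6 = 1, a_4 = floor((7 + 7)/1) = 14.
  m_5 = 1*14 - 7 = 7, d_5 = (55 - 7^2)/1 = 6/1 = 6: (m_5, d_5) = (m_1, d_1) = (7, 6), so from here the quotients repeat a_1, ..., a_4; the period length is 4.
Hence the expansion of sqrt(55) is a_0 = 7 followed by the repeating block 2, 2, 2, 14 (period 4).

[7; (2, 2, 2, 14)]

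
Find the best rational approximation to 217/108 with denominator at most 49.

Expand x = 217/108 as a continued fraction with the Euclidean algorithm:
  217 = 2*108 + 1, so a_0 = 2.
  108 = 108*1 + 0, so a_1 = 108.
so x = [2; 108].
Convergents (p_i = a_i*p_{i-1} + p_{i-2}, q_i = a_i*q_{i-1} + q_{i-2} with p_{-2}=0, p_{-1}=1, q_{-2}=1, q_{-1}=0), until the denominator exceeds 49:
  i=0: a_0=2, p_0 = 2*1 + 0 = 2, q_0 = 2*0 + 1 = 1.
  i=1: a_1=108, p_1 = 108*2 + 1 = 217, q_1 = 108*1 + 0 = 108.
q_1 = 108 > 49, so the last convergent with denominator <= 49 is p_0/q_0 = 2/1.
The closest fraction with denominator <= 49 is either p_0/q_0 or the intermediate fraction (k*p_0 + p_{-1})/(k*q_0 + q_{-1}) with the largest k >= 1 whose denominator stays <= 49; these approach x as k grows, and every other convergent or intermediate fraction in range is farther away.
Largest k: floor((49 - q_{-1})/q_0) = floor((49 - 0)/1) = 49 (using the seeds p_{-1} = 1, q_{-1} = 0).
That gives (49*2 + 1)/(49*1 + 0) = 99/49.
Compare the errors: |x - 2/1| = |217*1 - 2*108|/(108*1) = 1/108, and |x - 99/49| = |217*49 - 99*108|/(108*49) = 59/5292.
Cross-multiplying, 1*5292 = 5292 < 6372 = 59*108, so 1/108 is smaller: the convergent 2/1 is closer to x than 99/49.

2/1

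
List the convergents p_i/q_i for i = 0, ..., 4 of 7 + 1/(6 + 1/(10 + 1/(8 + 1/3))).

7/1, 43/6, 437/61, 3539/494, 11054/1543

Using the convergent recurrence p_i = a_i*p_{i-1} + p_{i-2}, q_i = a_i*q_{i-1} + q_{i-2} with p_{-2}=0, p_{-1}=1, q_{-2}=1, q_{-1}=0:
  i=0: a_0=7, p_0 = 7*1 + 0 = 7, q_0 = 7*0 + 1 = 1.
  i=1: a_1=6, p_1 = 6*7 + 1 = 43, q_1 = 6*1 + 0 = 6.
  i=2: a_2=10, p_2 = 10*43 + 7 = 437, q_2 = 10*6 + 1 = 61.
  i=3: a_3=8, p_3 = 8*437 + 43 = 3539, q_3 = 8*61 + 6 = 494.
  i=4: a_4=3, p_4 = 3*3539 + 437 = 11054, q_4 = 3*494 + 61 = 1543.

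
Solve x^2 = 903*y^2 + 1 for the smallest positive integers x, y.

(x, y) = (601, 20)

First expand sqrt(903) as a continued fraction. With x_i = (sqrt(903) + m_i)/d_i and (m_0, d_0) = (0, 1): a_0 = floor(sqrt(903)) = 30, since 30^2 = 900 <= 903 < 961 = 31^2.
Iterate m_{i+1} = d_i*a_i - m_i, d_{i+1} = (903 - m_{i+1}^2)/d_i, a_{i+1} = floor((a_0 + m_{i+1})/d_{i+1}):
  m_1 = 1*30 - 0 = 30, d_1 = (903 - 30^2)/1 = 3/1 = 3, a_1 = floor((30 + 30)/3) = 20.
  m_2 = 3*20 - 30 = 30, d_2 = (903 - 30^2)/3 = 3/3 = 1, a_2 = floor((30 + 30)/1) = 60.
  m_3 = 1*60 - 30 = 30, d_3 = (903 - 30^2)/1 = 3/1 = 3: (m_3, d_3) = (m_1, d_1) = (30, 3), so from here the quotients repeat a_1, a_2; the period length is 2.
So sqrt(903) = [30; (20, 60)] with period length k = 2.
k is even, so the fundamental solution of x^2 - 903y^2 = 1 is (p_{k-1}, q_{k-1}) = (p_1, q_1); compute convergents through index 1.
Convergents (p_i = a_i*p_{i-1} + p_{i-2}, q_i = a_i*q_{i-1} + q_{i-2} with p_{-2}=0, p_{-1}=1, q_{-2}=1, q_{-1}=0):
  i=0: a_0=30, p_0 = 30*1 + 0 = 30, q_0 = 30*0 + 1 = 1.
  i=1: a_1=20, p_1 = 20*30 + 1 = 601, q_1 = 20*1 + 0 = 20.
Check: 601^2 - 903*20^2 = 361201 - 361200 = 1, so (x, y) = (601, 20) solves the equation, and by the theorem it is the least positive solution.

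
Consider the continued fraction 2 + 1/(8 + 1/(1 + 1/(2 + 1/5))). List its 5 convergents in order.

2/1, 17/8, 19/9, 55/26, 294/139

Using the convergent recurrence p_i = a_i*p_{i-1} + p_{i-2}, q_i = a_i*q_{i-1} + q_{i-2} with p_{-2}=0, p_{-1}=1, q_{-2}=1, q_{-1}=0:
  i=0: a_0=2, p_0 = 2*1 + 0 = 2, q_0 = 2*0 + 1 = 1.
  i=1: a_1=8, p_1 = 8*2 + 1 = 17, q_1 = 8*1 + 0 = 8.
  i=2: a_2=1, p_2 = 1*17 + 2 = 19, q_2 = 1*8 + 1 = 9.
  i=3: a_3=2, p_3 = 2*19 + 17 = 55, q_3 = 2*9 + 8 = 26.
  i=4: a_4=5, p_4 = 5*55 + 19 = 294, q_4 = 5*26 + 9 = 139.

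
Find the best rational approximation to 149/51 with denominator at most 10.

Expand x = 149/51 as a continued fraction with the Euclidean algorithm:
  149 = 2*51 + 47, so a_0 = 2.
  51 = 1*47 + 4, so a_1 = 1.
  47 = 11*4 + 3, so a_2 = 11.
  4 = 1*3 + 1, so a_3 = 1.
  3 = 3*1 + 0, so a_4 = 3.
so x = [2; 1, 11, 1, 3].
Convergents (p_i = a_i*p_{i-1} + p_{i-2}, q_i = a_i*q_{i-1} + q_{i-2} with p_{-2}=0, p_{-1}=1, q_{-2}=1, q_{-1}=0), until the denominator exceeds 10:
  i=0: a_0=2, p_0 = 2*1 + 0 = 2, q_0 = 2*0 + 1 = 1.
  i=1: a_1=1, p_1 = 1*2 + 1 = 3, q_1 = 1*1 + 0 = 1.
  i=2: a_2=11, p_2 = 11*3 + 2 = 35, q_2 = 11*1 + 1 = 12.
q_2 = 12 > 10, so the last convergent with denominator <= 10 is p_1/q_1 = 3/1.
The closest fraction with denominator <= 10 is either p_1/q_1 or the intermediate fraction (k*p_1 + p_0)/(k*q_1 + q_0) with the largest k >= 1 whose denominator stays <= 10; these approach x as k grows, and every other convergent or intermediate fraction in range is farther away.
Largest k: floor((10 - q_0)/q_1) = floor((10 - 1)/1) = 9.
That gives (9*3 + 2)/(9*1 + 1) = 29/10.
Compare the errors: |x - 3/1| = |149*1 - 3*51|/(51*1) = 4/51, and |x - 29/10| = |149*10 - 29*51|/(51*10) = 11/510.
Cross-multiplying, 11*51 = 561 < 2040 = 4*510, so 11/510 is smaller: the intermediate fraction 29/10 is closer to x than 3/1.

29/10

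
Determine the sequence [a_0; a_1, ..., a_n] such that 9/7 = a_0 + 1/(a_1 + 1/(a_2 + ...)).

[1; 3, 2]

Run the Euclidean algorithm on 9 and 7; the successive quotients are the partial quotients a_0, a_1, ... (each step inverts the fractional part left over by the previous one):
  9 = 1*7 + 2, so a_0 = 1.
  7 = 3*2 + 1, so a_1 = 3.
  2 = 2*1 + 0, so a_2 = 2.
The remainder reaches 0 after 3 divisions, so the expansion has 3 partial quotients, read off in order.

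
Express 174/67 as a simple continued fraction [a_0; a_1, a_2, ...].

[2; 1, 1, 2, 13]

Run the Euclidean algorithm on 174 and 67; the successive quotients are the partial quotients a_0, a_1, ... (each step inverts the fractional part left over by the previous one):
  174 = 2*67 + 40, so a_0 = 2.
  67 = 1*40 + 27, so a_1 = 1.
  40 = 1*27 + 13, so a_2 = 1.
  27 = 2*13 + 1, so a_3 = 2.
  13 = 13*1 + 0, so a_4 = 13.
The remainder reaches 0 after 5 divisions, so the expansion has 5 partial quotients, read off in order.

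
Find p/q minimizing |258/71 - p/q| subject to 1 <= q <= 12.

Expand x = 258/71 as a continued fraction with the Euclidean algorithm:
  258 = 3*71 + 45, so a_0 = 3.
  71 = 1*45 + 26, so a_1 = 1.
  45 = 1*26 + 19, so a_2 = 1.
  26 = 1*19 + 7, so a_3 = 1.
  19 = 2*7 + 5, so a_4 = 2.
  7 = 1*5 + 2, so a_5 = 1.
  5 = 2*2 + 1, so a_6 = 2.
  2 = 2*1 + 0, so a_7 = 2.
so x = [3; 1, 1, 1, 2, 1, 2, 2].
Convergents (p_i = a_i*p_{i-1} + p_{i-2}, q_i = a_i*q_{i-1} + q_{i-2} with p_{-2}=0, p_{-1}=1, q_{-2}=1, q_{-1}=0), until the denominator exceeds 12:
  i=0: a_0=3, p_0 = 3*1 + 0 = 3, q_0 = 3*0 + 1 = 1.
  i=1: a_1=1, p_1 = 1*3 + 1 = 4, q_1 = 1*1 + 0 = 1.
  i=2: a_2=1, p_2 = 1*4 + 3 = 7, q_2 = 1*1 + 1 = 2.
  i=3: a_3=1, p_3 = 1*7 + 4 = 11, q_3 = 1*2 + 1 = 3.
  i=4: a_4=2, p_4 = 2*11 + 7 = 29, q_4 = 2*3 + 2 = 8.
  i=5: a_5=1, p_5 = 1*29 + 11 = 40, q_5 = 1*8 + 3 = 11.
  i=6: a_6=2, p_6 = 2*40 + 29 = 109, q_6 = 2*11 + 8 = 30.
q_6 = 30 > 12, so the last convergent with denominator <= 12 is p_5/q_5 = 40/11.
The closest fraction with denominator <= 12 is either p_5/q_5 or the intermediate fraction (k*p_5 + p_4)/(k*q_5 + q_4) with the largest k >= 1 whose denominator stays <= 12; these approach x as k grows, and every other convergent or intermediate fraction in range is farther away.
Largest k: floor((12 - q_4)/q_5) = floor((12 - 8)/11) = 0.
Since k = 0, no intermediate fraction beyond p_5/q_5 has denominator <= 12, so the convergent 40/11 is the closest (its error is |258*11 - 40*71|/(71*11) = 2/781).

40/11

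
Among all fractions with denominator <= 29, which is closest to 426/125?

Expand x = 426/125 as a continued fraction with the Euclidean algorithm:
  426 = 3*125 + 51, so a_0 = 3.
  125 = 2*51 + 23, so a_1 = 2.
  51 = 2*23 + 5, so a_2 = 2.
  23 = 4*5 + 3, so a_3 = 4.
  5 = 1*3 + 2, so a_4 = 1.
  3 = 1*2 + 1, so a_5 = 1.
  2 = 2*1 + 0, so a_6 = 2.
so x = [3; 2, 2, 4, 1, 1, 2].
Convergents (p_i = a_i*p_{i-1} + p_{i-2}, q_i = a_i*q_{i-1} + q_{i-2} with p_{-2}=0, p_{-1}=1, q_{-2}=1, q_{-1}=0), until the denominator exceeds 29:
  i=0: a_0=3, p_0 = 3*1 + 0 = 3, q_0 = 3*0 + 1 = 1.
  i=1: a_1=2, p_1 = 2*3 + 1 = 7, q_1 = 2*1 + 0 = 2.
  i=2: a_2=2, p_2 = 2*7 + 3 = 17, q_2 = 2*2 + 1 = 5.
  i=3: a_3=4, p_3 = 4*17 + 7 = 75, q_3 = 4*5 + 2 = 22.
  i=4: a_4=1, p_4 = 1*75 + 17 = 92, q_4 = 1*22 + 5 = 27.
  i=5: a_5=1, p_5 = 1*92 + 75 = 167, q_5 = 1*27 + 22 = 49.
q_5 = 49 > 29, so the last convergent with denominator <= 29 is p_4/q_4 = 92/27.
The closest fraction with denominator <= 29 is either p_4/q_4 or the intermediate fraction (k*p_4 + p_3)/(k*q_4 + q_3) with the largest k >= 1 whose denominator stays <= 29; these approach x as k grows, and every other convergent or intermediate fraction in range is farther away.
Largest k: floor((29 - q_3)/q_4) = floor((29 - 22)/27) = 0.
Since k = 0, no intermediate fraction beyond p_4/q_4 has denominator <= 29, so the convergent 92/27 is the closest (its error is |426*27 - 92*125|/(125*27) = 2/3375).

92/27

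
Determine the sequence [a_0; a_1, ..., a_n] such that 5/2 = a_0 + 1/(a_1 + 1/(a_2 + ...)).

Run the Euclidean algorithm on 5 and 2; the successive quotients are the partial quotients a_0, a_1, ... (each step inverts the fractional part left over by the previous one):
  5 = 2*2 + 1, so a_0 = 2.
  2 = 2*1 + 0, so a_1 = 2.
The remainder reaches 0 after 2 divisions, so the expansion has 2 partial quotients, read off in order.

[2; 2]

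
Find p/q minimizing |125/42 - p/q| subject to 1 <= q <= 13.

Expand x = 125/42 as a continued fraction with the Euclidean algorithm:
  125 = 2*42 + 41, so a_0 = 2.
  42 = 1*41 + 1, so a_1 = 1.
  41 = 41*1 + 0, so a_2 = 41.
so x = [2; 1, 41].
Convergents (p_i = a_i*p_{i-1} + p_{i-2}, q_i = a_i*q_{i-1} + q_{i-2} with p_{-2}=0, p_{-1}=1, q_{-2}=1, q_{-1}=0), until the denominator exceeds 13:
  i=0: a_0=2, p_0 = 2*1 + 0 = 2, q_0 = 2*0 + 1 = 1.
  i=1: a_1=1, p_1 = 1*2 + 1 = 3, q_1 = 1*1 + 0 = 1.
  i=2: a_2=41, p_2 = 41*3 + 2 = 125, q_2 = 41*1 + 1 = 42.
q_2 = 42 > 13, so the last convergent with denominator <= 13 is p_1/q_1 = 3/1.
The closest fraction with denominator <= 13 is either p_1/q_1 or the intermediate fraction (k*p_1 + p_0)/(k*q_1 + q_0) with the largest k >= 1 whose denominator stays <= 13; these approach x as k grows, and every other convergent or intermediate fraction in range is farther away.
Largest k: floor((13 - q_0)/q_1) = floor((13 - 1)/1) = 12.
That gives (12*3 + 2)/(12*1 + 1) = 38/13.
Compare the errors: |x - 3/1| = |125*1 - 3*42|/(42*1) = 1/42, and |x - 38/13| = |125*13 - 38*42|/(42*13) = 29/546.
Cross-multiplying, 1*546 = 546 < 1218 = 29*42, so 1/42 is smaller: the convergent 3/1 is closer to x than 38/13.

3/1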